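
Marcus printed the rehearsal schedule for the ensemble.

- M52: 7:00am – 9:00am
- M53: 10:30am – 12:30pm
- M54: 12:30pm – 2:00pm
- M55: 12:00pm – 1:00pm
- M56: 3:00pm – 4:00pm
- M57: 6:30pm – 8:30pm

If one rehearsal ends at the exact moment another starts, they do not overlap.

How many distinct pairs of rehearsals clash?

Sorted by start: M52, M53, M55, M54, M56, M57.
M53 starts after M52 ends, so M52 has no further overlaps.
M55 starts before M53 ends → M53 and M55 overlap.
M54 starts exactly when M53 ends (back-to-back, no overlap), so M53 has no further overlaps.
M54 starts before M55 ends → M55 and M54 overlap.
M56 starts after M55 ends, so M55 has no further overlaps.
M56 starts after M54 ends, so M54 has no further overlaps.
M57 starts after M56 ends.
Overlapping pairs: M53 & M55, M54 & M55 — 2 in total.

2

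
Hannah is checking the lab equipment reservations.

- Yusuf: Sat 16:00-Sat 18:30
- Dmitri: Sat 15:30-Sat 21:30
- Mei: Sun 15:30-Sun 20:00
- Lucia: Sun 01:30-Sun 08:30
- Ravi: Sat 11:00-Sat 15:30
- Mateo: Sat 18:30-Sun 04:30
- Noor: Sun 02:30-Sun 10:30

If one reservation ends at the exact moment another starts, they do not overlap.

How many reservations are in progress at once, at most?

3

Walk through starts and ends in time order (an end at T is processed before a start at T):
Sat 11:00 start Ravi → 1
Sat 15:30 end Ravi → 0
Sat 15:30 start Dmitri → 1
Sat 16:00 start Yusuf → 2
Sat 18:30 end Yusuf → 1
Sat 18:30 start Mateo → 2
Sat 21:30 end Dmitri → 1
Sun 01:30 start Lucia → 2
Sun 02:30 start Noor → 3
Sun 04:30 end Mateo → 2
Sun 08:30 end Lucia → 1
Sun 10:30 end Noor → 0
Sun 15:30 start Mei → 1
Sun 20:00 end Mei → 0
Peak is 3, at Sun 02:30 (Lucia, Mateo, Noor).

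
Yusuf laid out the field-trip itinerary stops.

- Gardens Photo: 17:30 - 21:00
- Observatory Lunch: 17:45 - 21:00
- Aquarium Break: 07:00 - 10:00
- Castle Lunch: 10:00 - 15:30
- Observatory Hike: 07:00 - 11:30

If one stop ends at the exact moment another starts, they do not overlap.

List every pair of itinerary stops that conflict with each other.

Sorted by start: Observatory Hike, Aquarium Break, Castle Lunch, Gardens Photo, Observatory Lunch.
Aquarium Break starts before Observatory Hike ends → Observatory Hike and Aquarium Break overlap.
Castle Lunch starts before Observatory Hike ends → Observatory Hike and Castle Lunch overlap.
Gardens Photo starts after Observatory Hike ends — done with Observatory Hike.
Castle Lunch starts exactly when Aquarium Break ends (back-to-back, no overlap) — done with Aquarium Break.
Gardens Photo starts after Castle Lunch ends — done with Castle Lunch.
Observatory Lunch starts before Gardens Photo ends → Gardens Photo and Observatory Lunch overlap.

Aquarium Break & Observatory Hike, Castle Lunch & Observatory Hike, Gardens Photo & Observatory Lunch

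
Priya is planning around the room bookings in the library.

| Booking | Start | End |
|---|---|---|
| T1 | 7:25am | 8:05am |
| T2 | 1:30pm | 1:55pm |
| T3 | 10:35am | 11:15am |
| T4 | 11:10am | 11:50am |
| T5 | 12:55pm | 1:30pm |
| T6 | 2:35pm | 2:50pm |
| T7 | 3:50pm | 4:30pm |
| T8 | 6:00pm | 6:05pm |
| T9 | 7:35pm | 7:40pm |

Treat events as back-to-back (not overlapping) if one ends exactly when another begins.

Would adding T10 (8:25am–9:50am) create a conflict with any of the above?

No — it doesn't clash with anything

T1: ends 8:05am at or before T10 starts 8:25am → clear.
T3: starts 10:35am at or after T10 ends 9:50am → clear.
T4: starts 11:10am at or after T10 ends 9:50am → clear.
T5: starts 12:55pm at or after T10 ends 9:50am → clear.
T2: starts 1:30pm at or after T10 ends 9:50am → clear.
T6: starts 2:35pm at or after T10 ends 9:50am → clear.
T7: starts 3:50pm at or after T10 ends 9:50am → clear.
T8: starts 6:00pm at or after T10 ends 9:50am → clear.
T9: starts 7:35pm at or after T10 ends 9:50am → clear.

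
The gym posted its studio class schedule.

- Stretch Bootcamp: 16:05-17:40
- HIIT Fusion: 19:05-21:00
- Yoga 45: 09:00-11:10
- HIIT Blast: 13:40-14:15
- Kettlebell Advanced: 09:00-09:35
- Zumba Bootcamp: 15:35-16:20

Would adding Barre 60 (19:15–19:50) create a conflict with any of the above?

Kettlebell Advanced: ends 09:35 at or before Barre 60 starts 19:15 → clear.
Yoga 45: ends 11:10 at or before Barre 60 starts 19:15 → clear.
HIIT Blast: ends 14:15 at or before Barre 60 starts 19:15 → clear.
Zumba Bootcamp: ends 16:20 at or before Barre 60 starts 19:15 → clear.
Stretch Bootcamp: ends 17:40 at or before Barre 60 starts 19:15 → clear.
HIIT Fusion: starts 19:05 before Barre 60 ends 19:50, and ends 21:00 after Barre 60 starts 19:15 → overlap.
Barre 60 overlaps HIIT Fusion.

Yes — it overlaps HIIT Fusion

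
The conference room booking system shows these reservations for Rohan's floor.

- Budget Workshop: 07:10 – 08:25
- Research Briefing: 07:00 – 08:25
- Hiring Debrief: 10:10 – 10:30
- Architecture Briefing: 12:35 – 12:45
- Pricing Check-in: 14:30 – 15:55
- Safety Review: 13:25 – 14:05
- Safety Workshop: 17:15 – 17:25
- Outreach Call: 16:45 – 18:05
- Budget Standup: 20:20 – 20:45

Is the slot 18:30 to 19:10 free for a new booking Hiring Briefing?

Yes — the slot is free

Research Briefing: ends 08:25 at or before Hiring Briefing starts 18:30 → clear.
Budget Workshop: ends 08:25 at or before Hiring Briefing starts 18:30 → clear.
Hiring Debrief: ends 10:30 at or before Hiring Briefing starts 18:30 → clear.
Architecture Briefing: ends 12:45 at or before Hiring Briefing starts 18:30 → clear.
Safety Review: ends 14:05 at or before Hiring Briefing starts 18:30 → clear.
Pricing Check-in: ends 15:55 at or before Hiring Briefing starts 18:30 → clear.
Outreach Call: ends 18:05 at or before Hiring Briefing starts 18:30 → clear.
Safety Workshop: ends 17:25 at or before Hiring Briefing starts 18:30 → clear.
Budget Standup: starts 20:20 at or after Hiring Briefing ends 19:10 → clear.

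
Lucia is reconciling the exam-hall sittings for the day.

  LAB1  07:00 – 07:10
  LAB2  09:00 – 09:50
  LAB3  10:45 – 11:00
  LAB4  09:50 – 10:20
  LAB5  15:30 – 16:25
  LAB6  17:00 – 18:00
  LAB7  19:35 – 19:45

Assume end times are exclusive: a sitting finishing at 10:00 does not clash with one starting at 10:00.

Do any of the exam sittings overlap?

No

Check each pair: they overlap iff neither finishes before the other starts.
Sorted by start: LAB1, LAB2, LAB4, LAB3, LAB5, LAB6, LAB7.
LAB2 starts after LAB1 ends; LAB1 is clear from here.
LAB4 starts exactly when LAB2 ends (back-to-back, no overlap); LAB2 is clear from here.
LAB3 starts after LAB4 ends; LAB4 is clear from here.
LAB5 starts after LAB3 ends; LAB3 is clear from here.
LAB6 starts after LAB5 ends; LAB5 is clear from here.
LAB7 starts after LAB6 ends.
Every pair is clear; the schedule has no overlaps.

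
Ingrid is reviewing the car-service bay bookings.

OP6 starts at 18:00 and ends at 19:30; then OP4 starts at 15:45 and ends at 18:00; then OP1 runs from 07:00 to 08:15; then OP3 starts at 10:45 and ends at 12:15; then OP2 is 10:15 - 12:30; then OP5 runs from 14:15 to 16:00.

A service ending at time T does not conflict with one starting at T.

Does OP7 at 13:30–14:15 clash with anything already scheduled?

No — it doesn't clash with anything

OP1: ends 08:15 at or before OP7 starts 13:30 → clear.
OP2: ends 12:30 at or before OP7 starts 13:30 → clear.
OP3: ends 12:15 at or before OP7 starts 13:30 → clear.
OP5: starts 14:15 at or after OP7 ends 14:15 → clear.
OP4: starts 15:45 at or after OP7 ends 14:15 → clear.
OP6: starts 18:00 at or after OP7 ends 14:15 → clear.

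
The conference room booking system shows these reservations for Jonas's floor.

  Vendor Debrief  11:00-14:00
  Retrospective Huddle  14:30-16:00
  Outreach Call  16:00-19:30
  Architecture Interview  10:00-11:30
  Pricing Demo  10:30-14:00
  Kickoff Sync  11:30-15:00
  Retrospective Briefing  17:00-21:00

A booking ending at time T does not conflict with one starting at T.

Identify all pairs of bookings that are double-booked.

Architecture Interview & Pricing Demo, Architecture Interview & Vendor Debrief, Kickoff Sync & Pricing Demo, Kickoff Sync & Retrospective Huddle, Kickoff Sync & Vendor Debrief, Outreach Call & Retrospective Briefing, Pricing Demo & Vendor Debrief

Check each pair: they overlap iff neither finishes before the other starts.
Sorted by start: Architecture Interview, Pricing Demo, Vendor Debrief, Kickoff Sync, Retrospective Huddle, Outreach Call, Retrospective Briefing.
Pricing Demo starts before Architecture Interview ends → Architecture Interview and Pricing Demo overlap.
Vendor Debrief starts before Architecture Interview ends → Architecture Interview and Vendor Debrief overlap.
Kickoff Sync starts exactly when Architecture Interview ends (back-to-back, no overlap), so nothing later overlaps Architecture Interview either.
Vendor Debrief starts before Pricing Demo ends → Pricing Demo and Vendor Debrief overlap.
Kickoff Sync starts before Pricing Demo ends → Pricing Demo and Kickoff Sync overlap.
Retrospective Huddle starts after Pricing Demo ends, so nothing later overlaps Pricing Demo either.
Kickoff Sync starts before Vendor Debrief ends → Vendor Debrief and Kickoff Sync overlap.
Retrospective Huddle starts after Vendor Debrief ends, so nothing later overlaps Vendor Debrief either.
Retrospective Huddle starts before Kickoff Sync ends → Kickoff Sync and Retrospective Huddle overlap.
Outreach Call starts after Kickoff Sync ends, so nothing later overlaps Kickoff Sync either.
Outreach Call starts exactly when Retrospective Huddle ends (back-to-back, no overlap), so nothing later overlaps Retrospective Huddle either.
Retrospective Briefing starts before Outreach Call ends → Outreach Call and Retrospective Briefing overlap.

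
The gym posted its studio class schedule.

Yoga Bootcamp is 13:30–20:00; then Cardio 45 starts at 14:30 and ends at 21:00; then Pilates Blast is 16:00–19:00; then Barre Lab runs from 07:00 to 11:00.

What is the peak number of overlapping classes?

3

Walk through starts and ends in time order (an end at T is processed before a start at T):
07:00 start Barre Lab → 1
11:00 end Barre Lab → 0
13:30 start Yoga Bootcamp → 1
14:30 start Cardio 45 → 2
16:00 start Pilates Blast → 3
19:00 end Pilates Blast → 2
20:00 end Yoga Bootcamp → 1
21:00 end Cardio 45 → 0
Peak is 3, at 16:00 (Cardio 45, Pilates Blast, Yoga Bootcamp).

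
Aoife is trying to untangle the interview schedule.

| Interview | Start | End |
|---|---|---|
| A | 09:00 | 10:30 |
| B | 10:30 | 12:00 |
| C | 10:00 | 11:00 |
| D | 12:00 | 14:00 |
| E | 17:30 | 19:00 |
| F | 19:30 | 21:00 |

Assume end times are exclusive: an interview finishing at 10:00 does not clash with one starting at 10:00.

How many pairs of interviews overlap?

2

Sorted by start: A, C, B, D, E, F.
C starts before A ends → A and C overlap.
B starts exactly when A ends (back-to-back, no overlap), so A has no further overlaps.
B starts before C ends → C and B overlap.
D starts after C ends, so C has no further overlaps.
D starts exactly when B ends (back-to-back, no overlap), so B has no further overlaps.
E starts after D ends, so D has no further overlaps.
F starts after E ends.
Overlapping pairs: A & C, B & C — 2 in total.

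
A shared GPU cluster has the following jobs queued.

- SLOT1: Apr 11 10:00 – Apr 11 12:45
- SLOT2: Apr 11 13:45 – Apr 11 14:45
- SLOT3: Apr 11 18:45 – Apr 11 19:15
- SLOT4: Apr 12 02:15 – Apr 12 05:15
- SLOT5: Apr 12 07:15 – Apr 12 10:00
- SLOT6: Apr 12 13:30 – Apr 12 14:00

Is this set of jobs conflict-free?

Yes

Check each pair: they overlap iff neither finishes before the other starts.
Sorted by start: SLOT1, SLOT2, SLOT3, SLOT4, SLOT5, SLOT6.
SLOT2 starts after SLOT1 ends, so nothing later overlaps SLOT1 either.
SLOT3 starts after SLOT2 ends, so nothing later overlaps SLOT2 either.
SLOT4 starts after SLOT3 ends, so nothing later overlaps SLOT3 either.
SLOT5 starts after SLOT4 ends, so nothing later overlaps SLOT4 either.
SLOT6 starts after SLOT5 ends.
Every pair is clear; the schedule has no overlaps.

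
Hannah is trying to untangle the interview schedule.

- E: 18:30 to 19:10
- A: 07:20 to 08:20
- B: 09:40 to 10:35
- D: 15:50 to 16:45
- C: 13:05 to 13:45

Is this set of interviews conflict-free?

Check each pair: they overlap iff neither finishes before the other starts.
Sorted by start: A, B, C, D, E.
B starts after A ends, so A has no further overlaps.
C starts after B ends, so B has no further overlaps.
D starts after C ends, so C has no further overlaps.
E starts after D ends.
Every pair is clear; the schedule has no overlaps.

Yes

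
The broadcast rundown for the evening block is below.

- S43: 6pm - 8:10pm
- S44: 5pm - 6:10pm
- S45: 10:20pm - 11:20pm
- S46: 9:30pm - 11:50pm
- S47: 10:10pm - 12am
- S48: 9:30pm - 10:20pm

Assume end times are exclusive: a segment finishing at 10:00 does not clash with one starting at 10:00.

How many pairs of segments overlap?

6

Sorted by start: S44, S43, S46, S48, S47, S45.
S43 starts before S44 ends → S44 and S43 overlap.
S46 starts after S44 ends, so S44 has no further overlaps.
S46 starts after S43 ends, so S43 has no further overlaps.
S48 starts before S46 ends → S46 and S48 overlap.
S47 starts before S46 ends → S46 and S47 overlap.
S45 starts before S46 ends → S46 and S45 overlap.
S47 starts before S48 ends → S48 and S47 overlap.
S45 starts exactly when S48 ends (back-to-back, no overlap).
S45 starts before S47 ends → S47 and S45 overlap.
Overlapping pairs: S43 & S44, S45 & S46, S45 & S47, S46 & S47, S46 & S48, S47 & S48 — 6 in total.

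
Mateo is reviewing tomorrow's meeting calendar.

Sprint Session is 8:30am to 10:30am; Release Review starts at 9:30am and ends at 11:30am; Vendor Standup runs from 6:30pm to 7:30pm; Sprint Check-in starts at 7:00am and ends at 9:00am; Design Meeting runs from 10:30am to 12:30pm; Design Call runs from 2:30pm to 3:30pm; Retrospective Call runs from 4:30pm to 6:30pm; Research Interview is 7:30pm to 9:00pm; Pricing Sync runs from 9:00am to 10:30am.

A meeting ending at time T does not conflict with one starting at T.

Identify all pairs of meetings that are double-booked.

Sorted by start: Sprint Check-in, Sprint Session, Pricing Sync, Release Review, Design Meeting, Design Call, Retrospective Call, Vendor Standup, Research Interview.
Sprint Session starts before Sprint Check-in ends → Sprint Check-in and Sprint Session overlap.
Pricing Sync starts exactly when Sprint Check-in ends (back-to-back, no overlap), so Sprint Check-in has no further overlaps.
Pricing Sync starts before Sprint Session ends → Sprint Session and Pricing Sync overlap.
Release Review starts before Sprint Session ends → Sprint Session and Release Review overlap.
Design Meeting starts exactly when Sprint Session ends (back-to-back, no overlap), so Sprint Session has no further overlaps.
Release Review starts before Pricing Sync ends → Pricing Sync and Release Review overlap.
Design Meeting starts exactly when Pricing Sync ends (back-to-back, no overlap), so Pricing Sync has no further overlaps.
Design Meeting starts before Release Review ends → Release Review and Design Meeting overlap.
Design Call starts after Release Review ends, so Release Review has no further overlaps.
Design Call starts after Design Meeting ends, so Design Meeting has no further overlaps.
Retrospective Call starts after Design Call ends, so Design Call has no further overlaps.
Vendor Standup starts exactly when Retrospective Call ends (back-to-back, no overlap), so Retrospective Call has no further overlaps.
Research Interview starts exactly when Vendor Standup ends (back-to-back, no overlap).

Design Meeting & Release Review, Pricing Sync & Release Review, Pricing Sync & Sprint Session, Release Review & Sprint Session, Sprint Check-in & Sprint Session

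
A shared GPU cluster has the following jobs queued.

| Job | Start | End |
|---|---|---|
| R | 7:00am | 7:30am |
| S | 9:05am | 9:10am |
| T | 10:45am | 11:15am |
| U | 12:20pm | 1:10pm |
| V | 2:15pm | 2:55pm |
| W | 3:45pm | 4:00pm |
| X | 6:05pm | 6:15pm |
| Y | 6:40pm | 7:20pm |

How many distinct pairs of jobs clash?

Sorted by start: R, S, T, U, V, W, X, Y.
S starts after R ends — done with R.
T starts after S ends — done with S.
U starts after T ends — done with T.
V starts after U ends — done with U.
W starts after V ends — done with V.
X starts after W ends — done with W.
Y starts after X ends.
No pair overlaps.

0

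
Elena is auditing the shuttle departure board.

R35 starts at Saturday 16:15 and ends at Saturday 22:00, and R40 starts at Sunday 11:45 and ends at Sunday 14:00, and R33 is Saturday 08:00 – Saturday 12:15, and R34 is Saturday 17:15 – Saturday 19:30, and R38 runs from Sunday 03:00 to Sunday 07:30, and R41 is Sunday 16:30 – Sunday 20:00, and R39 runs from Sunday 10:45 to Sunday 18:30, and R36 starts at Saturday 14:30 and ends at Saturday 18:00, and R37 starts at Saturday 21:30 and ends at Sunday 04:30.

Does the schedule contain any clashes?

Sorted by start: R33, R36, R35, R34, R37, R38, R39, R40, R41.
R36 starts after R33 ends; R33 is clear from here.
R35 starts before R36 ends → R36 and R35 overlap.
That's a conflict, so the schedule is not conflict-free.

Yes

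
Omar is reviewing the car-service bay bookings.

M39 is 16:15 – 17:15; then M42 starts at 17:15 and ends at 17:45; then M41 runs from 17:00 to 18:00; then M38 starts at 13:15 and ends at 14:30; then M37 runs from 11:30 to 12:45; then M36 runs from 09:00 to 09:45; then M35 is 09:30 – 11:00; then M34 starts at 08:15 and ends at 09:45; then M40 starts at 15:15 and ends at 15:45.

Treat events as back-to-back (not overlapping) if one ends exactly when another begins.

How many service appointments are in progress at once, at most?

3

Sweep the timeline, counting +1 at each start and −1 at each end (ends before starts at a tie):
08:15 start M34 → 1
09:00 start M36 → 2
09:30 start M35 → 3
09:45 end M34 → 2
09:45 end M36 → 1
11:00 end M35 → 0
11:30 start M37 → 1
12:45 end M37 → 0
13:15 start M38 → 1
14:30 end M38 → 0
15:15 start M40 → 1
15:45 end M40 → 0
16:15 start M39 → 1
17:00 start M41 → 2
17:15 end M39 → 1
17:15 start M42 → 2
17:45 end M42 → 1
18:00 end M41 → 0
Peak is 3, at 09:30 (M34, M35, M36).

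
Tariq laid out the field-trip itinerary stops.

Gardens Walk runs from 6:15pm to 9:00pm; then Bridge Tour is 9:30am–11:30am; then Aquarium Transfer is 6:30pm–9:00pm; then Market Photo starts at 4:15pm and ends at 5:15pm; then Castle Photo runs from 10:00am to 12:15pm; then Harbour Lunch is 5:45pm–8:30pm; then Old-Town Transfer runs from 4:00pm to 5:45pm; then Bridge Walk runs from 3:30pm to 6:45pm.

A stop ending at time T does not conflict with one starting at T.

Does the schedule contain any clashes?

Check each pair: they overlap iff neither finishes before the other starts.
Sorted by start: Bridge Tour, Castle Photo, Bridge Walk, Old-Town Transfer, Market Photo, Harbour Lunch, Gardens Walk, Aquarium Transfer.
Castle Photo starts before Bridge Tour ends → Bridge Tour and Castle Photo overlap.
That's a conflict, so the schedule is not conflict-free.

Yes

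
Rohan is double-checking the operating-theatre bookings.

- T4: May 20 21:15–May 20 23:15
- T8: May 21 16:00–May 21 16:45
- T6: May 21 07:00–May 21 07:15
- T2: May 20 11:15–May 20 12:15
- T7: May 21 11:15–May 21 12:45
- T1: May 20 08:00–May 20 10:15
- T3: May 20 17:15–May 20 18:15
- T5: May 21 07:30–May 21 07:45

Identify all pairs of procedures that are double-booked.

Check each pair: they overlap iff neither finishes before the other starts.
Sorted by start: T1, T2, T3, T4, T6, T5, T7, T8.
T2 starts after T1 ends, so nothing later overlaps T1 either.
T3 starts after T2 ends, so nothing later overlaps T2 either.
T4 starts after T3 ends, so nothing later overlaps T3 either.
T6 starts after T4 ends, so nothing later overlaps T4 either.
T5 starts after T6 ends, so nothing later overlaps T6 either.
T7 starts after T5 ends, so nothing later overlaps T5 either.
T8 starts after T7 ends.

no conflicts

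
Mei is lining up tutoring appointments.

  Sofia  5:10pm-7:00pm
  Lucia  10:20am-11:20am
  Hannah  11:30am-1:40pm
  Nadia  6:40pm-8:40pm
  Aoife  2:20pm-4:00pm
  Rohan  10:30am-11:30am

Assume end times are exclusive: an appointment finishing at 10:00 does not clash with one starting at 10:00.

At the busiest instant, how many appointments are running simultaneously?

2

Sort all start/end points and keep a running count:
10:20am start Lucia → 1
10:30am start Rohan → 2
11:20am end Lucia → 1
11:30am end Rohan → 0
11:30am start Hannah → 1
1:40pm end Hannah → 0
2:20pm start Aoife → 1
4:00pm end Aoife → 0
5:10pm start Sofia → 1
6:40pm start Nadia → 2
7:00pm end Sofia → 1
8:40pm end Nadia → 0
Peak is 2, at 10:30am (Lucia, Rohan).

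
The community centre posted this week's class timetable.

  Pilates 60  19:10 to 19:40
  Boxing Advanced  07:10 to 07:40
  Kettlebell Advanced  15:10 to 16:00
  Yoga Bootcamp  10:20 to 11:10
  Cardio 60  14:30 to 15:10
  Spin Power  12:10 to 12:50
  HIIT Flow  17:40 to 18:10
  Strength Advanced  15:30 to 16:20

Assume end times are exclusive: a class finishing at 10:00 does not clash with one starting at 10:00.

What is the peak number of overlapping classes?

Sweep the timeline, counting +1 at each start and −1 at each end (ends before starts at a tie):
07:10 start Boxing Advanced → 1
07:40 end Boxing Advanced → 0
10:20 start Yoga Bootcamp → 1
11:10 end Yoga Bootcamp → 0
12:10 start Spin Power → 1
12:50 end Spin Power → 0
14:30 start Cardio 60 → 1
15:10 end Cardio 60 → 0
15:10 start Kettlebell Advanced → 1
15:30 start Strength Advanced → 2
16:00 end Kettlebell Advanced → 1
16:20 end Strength Advanced → 0
17:40 start HIIT Flow → 1
18:10 end HIIT Flow → 0
19:10 start Pilates 60 → 1
19:40 end Pilates 60 → 0
Peak is 2, at 15:30 (Kettlebell Advanced, Strength Advanced).

2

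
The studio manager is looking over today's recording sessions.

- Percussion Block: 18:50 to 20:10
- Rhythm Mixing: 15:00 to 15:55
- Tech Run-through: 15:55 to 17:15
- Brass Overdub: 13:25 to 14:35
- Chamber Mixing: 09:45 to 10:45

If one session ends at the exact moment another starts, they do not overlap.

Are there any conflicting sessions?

No

Sorted by start: Chamber Mixing, Brass Overdub, Rhythm Mixing, Tech Run-through, Percussion Block.
Brass Overdub starts after Chamber Mixing ends; Chamber Mixing is clear from here.
Rhythm Mixing starts after Brass Overdub ends; Brass Overdub is clear from here.
Tech Run-through starts exactly when Rhythm Mixing ends (back-to-back, no overlap); Rhythm Mixing is clear from here.
Percussion Block starts after Tech Run-through ends.
Every pair is clear; the schedule has no overlaps.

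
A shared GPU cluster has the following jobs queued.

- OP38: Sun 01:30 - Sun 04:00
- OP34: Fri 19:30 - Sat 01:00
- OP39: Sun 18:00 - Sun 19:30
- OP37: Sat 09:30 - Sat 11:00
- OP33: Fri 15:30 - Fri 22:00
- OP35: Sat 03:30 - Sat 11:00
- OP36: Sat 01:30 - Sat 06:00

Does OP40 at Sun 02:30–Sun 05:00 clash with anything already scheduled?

OP33: ends Fri 22:00 at or before OP40 starts Sun 02:30 → clear.
OP34: ends Sat 01:00 at or before OP40 starts Sun 02:30 → clear.
OP36: ends Sat 06:00 at or before OP40 starts Sun 02:30 → clear.
OP35: ends Sat 11:00 at or before OP40 starts Sun 02:30 → clear.
OP37: ends Sat 11:00 at or before OP40 starts Sun 02:30 → clear.
OP38: starts Sun 01:30 before OP40 ends Sun 05:00, and ends Sun 04:00 after OP40 starts Sun 02:30 → overlap.
OP39: starts Sun 18:00 at or after OP40 ends Sun 05:00 → clear.
OP40 overlaps OP38.

Yes — it overlaps OP38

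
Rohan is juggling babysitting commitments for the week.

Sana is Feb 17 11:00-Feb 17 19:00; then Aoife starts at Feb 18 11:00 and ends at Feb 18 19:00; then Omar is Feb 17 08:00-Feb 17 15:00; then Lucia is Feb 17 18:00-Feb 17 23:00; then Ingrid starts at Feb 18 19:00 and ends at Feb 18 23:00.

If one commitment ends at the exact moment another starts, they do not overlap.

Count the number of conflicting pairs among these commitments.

2

Sorted by start: Omar, Sana, Lucia, Aoife, Ingrid.
Sana starts before Omar ends → Omar and Sana overlap.
Lucia starts after Omar ends; Omar is clear from here.
Lucia starts before Sana ends → Sana and Lucia overlap.
Aoife starts after Sana ends; Sana is clear from here.
Aoife starts after Lucia ends; Lucia is clear from here.
Ingrid starts exactly when Aoife ends (back-to-back, no overlap).
Overlapping pairs: Lucia & Sana, Omar & Sana — 2 in total.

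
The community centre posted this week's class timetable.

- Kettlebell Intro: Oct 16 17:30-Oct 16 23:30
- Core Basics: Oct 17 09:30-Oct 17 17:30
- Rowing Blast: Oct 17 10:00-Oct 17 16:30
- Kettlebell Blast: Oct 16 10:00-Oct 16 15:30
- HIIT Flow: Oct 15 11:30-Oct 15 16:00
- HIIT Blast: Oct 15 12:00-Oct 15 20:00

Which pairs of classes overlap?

Core Basics & Rowing Blast, HIIT Blast & HIIT Flow

Sorted by start: HIIT Flow, HIIT Blast, Kettlebell Blast, Kettlebell Intro, Core Basics, Rowing Blast.
HIIT Blast starts before HIIT Flow ends → HIIT Flow and HIIT Blast overlap.
Kettlebell Blast starts after HIIT Flow ends — done with HIIT Flow.
Kettlebell Blast starts after HIIT Blast ends — done with HIIT Blast.
Kettlebell Intro starts after Kettlebell Blast ends — done with Kettlebell Blast.
Core Basics starts after Kettlebell Intro ends — done with Kettlebell Intro.
Rowing Blast starts before Core Basics ends → Core Basics and Rowing Blast overlap.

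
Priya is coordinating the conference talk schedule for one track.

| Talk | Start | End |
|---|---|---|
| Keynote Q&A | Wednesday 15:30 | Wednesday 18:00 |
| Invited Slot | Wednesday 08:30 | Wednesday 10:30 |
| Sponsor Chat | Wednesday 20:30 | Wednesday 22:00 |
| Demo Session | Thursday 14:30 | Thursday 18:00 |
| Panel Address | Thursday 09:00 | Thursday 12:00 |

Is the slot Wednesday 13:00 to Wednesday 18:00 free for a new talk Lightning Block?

No — it overlaps Keynote Q&A

Invited Slot: ends Wednesday 10:30 at or before Lightning Block starts Wednesday 13:00 → clear.
Keynote Q&A: starts Wednesday 15:30 before Lightning Block ends Wednesday 18:00, and ends Wednesday 18:00 after Lightning Block starts Wednesday 13:00 → overlap.
Sponsor Chat: starts Wednesday 20:30 at or after Lightning Block ends Wednesday 18:00 → clear.
Panel Address: starts Thursday 09:00 at or after Lightning Block ends Wednesday 18:00 → clear.
Demo Session: starts Thursday 14:30 at or after Lightning Block ends Wednesday 18:00 → clear.
Lightning Block overlaps Keynote Q&A.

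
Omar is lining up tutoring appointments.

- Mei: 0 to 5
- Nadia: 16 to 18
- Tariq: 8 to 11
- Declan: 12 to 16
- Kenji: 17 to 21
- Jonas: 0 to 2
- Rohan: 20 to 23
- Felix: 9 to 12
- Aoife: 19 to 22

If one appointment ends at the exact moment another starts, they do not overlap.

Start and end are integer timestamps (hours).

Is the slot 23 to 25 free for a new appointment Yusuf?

Jonas: ends 2 at or before Yusuf starts 23 → clear.
Mei: ends 5 at or before Yusuf starts 23 → clear.
Tariq: ends 11 at or before Yusuf starts 23 → clear.
Felix: ends 12 at or before Yusuf starts 23 → clear.
Declan: ends 16 at or before Yusuf starts 23 → clear.
Nadia: ends 18 at or before Yusuf starts 23 → clear.
Kenji: ends 21 at or before Yusuf starts 23 → clear.
Aoife: ends 22 at or before Yusuf starts 23 → clear.
Rohan: ends 23 at or before Yusuf starts 23 → clear.

Yes — the slot is free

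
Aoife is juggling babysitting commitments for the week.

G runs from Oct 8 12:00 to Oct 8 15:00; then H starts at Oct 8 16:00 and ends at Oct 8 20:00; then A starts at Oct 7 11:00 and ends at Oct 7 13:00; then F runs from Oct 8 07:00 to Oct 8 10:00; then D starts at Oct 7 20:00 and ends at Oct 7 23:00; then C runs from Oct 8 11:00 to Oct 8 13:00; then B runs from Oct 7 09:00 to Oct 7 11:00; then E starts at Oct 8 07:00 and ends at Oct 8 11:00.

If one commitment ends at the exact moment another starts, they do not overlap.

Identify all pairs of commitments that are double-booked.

Sorted by start: B, A, D, E, F, C, G, H.
A starts exactly when B ends (back-to-back, no overlap) — done with B.
D starts after A ends — done with A.
E starts after D ends — done with D.
F starts before E ends → E and F overlap.
C starts exactly when E ends (back-to-back, no overlap) — done with E.
C starts after F ends — done with F.
G starts before C ends → C and G overlap.
H starts after C ends.
H starts after G ends.

C & G, E & F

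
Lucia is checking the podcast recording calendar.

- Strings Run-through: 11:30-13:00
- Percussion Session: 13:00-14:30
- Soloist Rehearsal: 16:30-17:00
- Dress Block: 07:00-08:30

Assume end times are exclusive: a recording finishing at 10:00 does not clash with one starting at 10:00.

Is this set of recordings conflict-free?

Sorted by start: Dress Block, Strings Run-through, Percussion Session, Soloist Rehearsal.
Strings Run-through starts after Dress Block ends, so nothing later overlaps Dress Block either.
Percussion Session starts exactly when Strings Run-through ends (back-to-back, no overlap), so nothing later overlaps Strings Run-through either.
Soloist Rehearsal starts after Percussion Session ends.
Every pair is clear; the schedule has no overlaps.

Yes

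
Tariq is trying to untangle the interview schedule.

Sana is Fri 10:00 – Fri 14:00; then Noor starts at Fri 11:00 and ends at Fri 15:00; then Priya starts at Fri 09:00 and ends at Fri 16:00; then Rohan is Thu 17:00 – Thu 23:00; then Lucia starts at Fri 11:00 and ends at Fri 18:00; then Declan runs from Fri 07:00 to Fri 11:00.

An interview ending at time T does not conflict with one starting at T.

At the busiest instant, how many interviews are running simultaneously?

4

Walk through starts and ends in time order (an end at T is processed before a start at T):
Thu 17:00 start Rohan → 1
Thu 23:00 end Rohan → 0
Fri 07:00 start Declan → 1
Fri 09:00 start Priya → 2
Fri 10:00 start Sana → 3
Fri 11:00 end Declan → 2
Fri 11:00 start Lucia → 3
Fri 11:00 start Noor → 4
Fri 14:00 end Sana → 3
Fri 15:00 end Noor → 2
Fri 16:00 end Priya → 1
Fri 18:00 end Lucia → 0
Peak is 4, at Fri 11:00 (Lucia, Noor, Priya, Sana).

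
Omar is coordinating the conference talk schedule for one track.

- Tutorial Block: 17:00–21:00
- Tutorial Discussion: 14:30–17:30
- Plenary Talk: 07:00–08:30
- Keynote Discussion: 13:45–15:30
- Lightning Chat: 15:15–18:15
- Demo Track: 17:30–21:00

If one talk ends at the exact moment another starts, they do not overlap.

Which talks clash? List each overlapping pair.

Check each pair: they overlap iff neither finishes before the other starts.
Sorted by start: Plenary Talk, Keynote Discussion, Tutorial Discussion, Lightning Chat, Tutorial Block, Demo Track.
Keynote Discussion starts after Plenary Talk ends, so nothing later overlaps Plenary Talk either.
Tutorial Discussion starts before Keynote Discussion ends → Keynote Discussion and Tutorial Discussion overlap.
Lightning Chat starts before Keynote Discussion ends → Keynote Discussion and Lightning Chat overlap.
Tutorial Block starts after Keynote Discussion ends, so nothing later overlaps Keynote Discussion either.
Lightning Chat starts before Tutorial Discussion ends → Tutorial Discussion and Lightning Chat overlap.
Tutorial Block starts before Tutorial Discussion ends → Tutorial Discussion and Tutorial Block overlap.
Demo Track starts exactly when Tutorial Discussion ends (back-to-back, no overlap).
Tutorial Block starts before Lightning Chat ends → Lightning Chat and Tutorial Block overlap.
Demo Track starts before Lightning Chat ends → Lightning Chat and Demo Track overlap.
Demo Track starts before Tutorial Block ends → Tutorial Block and Demo Track overlap.

Demo Track & Lightning Chat, Demo Track & Tutorial Block, Keynote Discussion & Lightning Chat, Keynote Discussion & Tutorial Discussion, Lightning Chat & Tutorial Block, Lightning Chat & Tutorial Discussion, Tutorial Block & Tutorial Discussion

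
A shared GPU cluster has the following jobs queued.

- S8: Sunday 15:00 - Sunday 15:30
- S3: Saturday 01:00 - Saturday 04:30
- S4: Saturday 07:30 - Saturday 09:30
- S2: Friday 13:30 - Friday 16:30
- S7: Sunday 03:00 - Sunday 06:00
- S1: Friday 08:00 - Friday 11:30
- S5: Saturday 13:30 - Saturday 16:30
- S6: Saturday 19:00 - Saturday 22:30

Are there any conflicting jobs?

Sorted by start: S1, S2, S3, S4, S5, S6, S7, S8.
S2 starts after S1 ends — done with S1.
S3 starts after S2 ends — done with S2.
S4 starts after S3 ends — done with S3.
S5 starts after S4 ends — done with S4.
S6 starts after S5 ends — done with S5.
S7 starts after S6 ends — done with S6.
S8 starts after S7 ends.
Every pair is clear; the schedule has no overlaps.

No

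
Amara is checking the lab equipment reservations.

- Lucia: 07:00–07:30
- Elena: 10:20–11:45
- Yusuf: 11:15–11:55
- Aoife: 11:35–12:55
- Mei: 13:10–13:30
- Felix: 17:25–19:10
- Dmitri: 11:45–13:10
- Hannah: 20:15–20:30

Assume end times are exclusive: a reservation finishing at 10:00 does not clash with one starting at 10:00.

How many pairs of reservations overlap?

Sorted by start: Lucia, Elena, Yusuf, Aoife, Dmitri, Mei, Felix, Hannah.
Elena starts after Lucia ends — done with Lucia.
Yusuf starts before Elena ends → Elena and Yusuf overlap.
Aoife starts before Elena ends → Elena and Aoife overlap.
Dmitri starts exactly when Elena ends (back-to-back, no overlap) — done with Elena.
Aoife starts before Yusuf ends → Yusuf and Aoife overlap.
Dmitri starts before Yusuf ends → Yusuf and Dmitri overlap.
Mei starts after Yusuf ends — done with Yusuf.
Dmitri starts before Aoife ends → Aoife and Dmitri overlap.
Mei starts after Aoife ends — done with Aoife.
Mei starts exactly when Dmitri ends (back-to-back, no overlap) — done with Dmitri.
Felix starts after Mei ends — done with Mei.
Hannah starts after Felix ends.
Overlapping pairs: Aoife & Dmitri, Aoife & Elena, Aoife & Yusuf, Dmitri & Yusuf, Elena & Yusuf — 5 in total.

5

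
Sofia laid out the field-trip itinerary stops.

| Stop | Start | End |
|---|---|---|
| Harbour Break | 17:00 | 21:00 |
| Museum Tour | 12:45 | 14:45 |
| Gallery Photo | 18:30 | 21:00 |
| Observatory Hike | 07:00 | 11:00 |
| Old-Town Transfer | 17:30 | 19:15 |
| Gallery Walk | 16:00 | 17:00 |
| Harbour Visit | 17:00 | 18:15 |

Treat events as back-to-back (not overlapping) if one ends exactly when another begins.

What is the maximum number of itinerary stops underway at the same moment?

3

Sort all start/end points and keep a running count:
07:00 start Observatory Hike → 1
11:00 end Observatory Hike → 0
12:45 start Museum Tour → 1
14:45 end Museum Tour → 0
16:00 start Gallery Walk → 1
17:00 end Gallery Walk → 0
17:00 start Harbour Break → 1
17:00 start Harbour Visit → 2
17:30 start Old-Town Transfer → 3
18:15 end Harbour Visit → 2
18:30 start Gallery Photo → 3
19:15 end Old-Town Transfer → 2
21:00 end Gallery Photo → 1
21:00 end Harbour Break → 0
Peak is 3, at 17:30 (Harbour Break, Harbour Visit, Old-Town Transfer).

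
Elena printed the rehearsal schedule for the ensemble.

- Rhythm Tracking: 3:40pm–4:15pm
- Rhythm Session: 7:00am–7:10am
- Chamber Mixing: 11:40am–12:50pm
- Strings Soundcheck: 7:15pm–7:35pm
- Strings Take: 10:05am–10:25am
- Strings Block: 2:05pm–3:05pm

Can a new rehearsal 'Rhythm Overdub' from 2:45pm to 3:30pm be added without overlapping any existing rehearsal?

Rhythm Session: ends 7:10am at or before Rhythm Overdub starts 2:45pm → clear.
Strings Take: ends 10:25am at or before Rhythm Overdub starts 2:45pm → clear.
Chamber Mixing: ends 12:50pm at or before Rhythm Overdub starts 2:45pm → clear.
Strings Block: starts 2:05pm before Rhythm Overdub ends 3:30pm, and ends 3:05pm after Rhythm Overdub starts 2:45pm → overlap.
Rhythm Tracking: starts 3:40pm at or after Rhythm Overdub ends 3:30pm → clear.
Strings Soundcheck: starts 7:15pm at or after Rhythm Overdub ends 3:30pm → clear.
Rhythm Overdub overlaps Strings Block.

No — it overlaps Strings Block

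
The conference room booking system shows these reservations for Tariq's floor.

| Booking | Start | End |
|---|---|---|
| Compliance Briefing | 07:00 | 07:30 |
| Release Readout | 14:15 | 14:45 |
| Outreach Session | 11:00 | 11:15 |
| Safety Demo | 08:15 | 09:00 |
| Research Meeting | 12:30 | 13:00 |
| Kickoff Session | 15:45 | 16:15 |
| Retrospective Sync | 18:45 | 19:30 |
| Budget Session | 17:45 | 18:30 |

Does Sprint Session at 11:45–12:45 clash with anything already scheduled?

Compliance Briefing: ends 07:30 at or before Sprint Session starts 11:45 → clear.
Safety Demo: ends 09:00 at or before Sprint Session starts 11:45 → clear.
Outreach Session: ends 11:15 at or before Sprint Session starts 11:45 → clear.
Research Meeting: starts 12:30 before Sprint Session ends 12:45, and ends 13:00 after Sprint Session starts 11:45 → overlap.
Release Readout: starts 14:15 at or after Sprint Session ends 12:45 → clear.
Kickoff Session: starts 15:45 at or after Sprint Session ends 12:45 → clear.
Budget Session: starts 17:45 at or after Sprint Session ends 12:45 → clear.
Retrospective Sync: starts 18:45 at or after Sprint Session ends 12:45 → clear.
Sprint Session overlaps Research Meeting.

Yes — it overlaps Research Meeting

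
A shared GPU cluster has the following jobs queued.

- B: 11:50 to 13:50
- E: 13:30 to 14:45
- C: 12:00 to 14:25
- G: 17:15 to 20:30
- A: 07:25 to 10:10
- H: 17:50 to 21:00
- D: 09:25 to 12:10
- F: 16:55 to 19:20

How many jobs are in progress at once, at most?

3

Sort all start/end points and keep a running count:
07:25 start A → 1
09:25 start D → 2
10:10 end A → 1
11:50 start B → 2
12:00 start C → 3
12:10 end D → 2
13:30 start E → 3
13:50 end B → 2
14:25 end C → 1
14:45 end E → 0
16:55 start F → 1
17:15 start G → 2
17:50 start H → 3
19:20 end F → 2
20:30 end G → 1
21:00 end H → 0
Peak is 3, at 12:00 (B, C, D).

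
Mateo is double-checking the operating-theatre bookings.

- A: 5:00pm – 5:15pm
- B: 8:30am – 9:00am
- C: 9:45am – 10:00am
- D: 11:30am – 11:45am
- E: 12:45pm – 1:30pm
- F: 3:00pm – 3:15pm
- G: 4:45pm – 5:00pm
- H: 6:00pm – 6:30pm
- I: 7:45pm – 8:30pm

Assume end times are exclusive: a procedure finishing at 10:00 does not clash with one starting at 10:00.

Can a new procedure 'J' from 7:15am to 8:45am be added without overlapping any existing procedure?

No — it overlaps B

B: starts 8:30am before J ends 8:45am, and ends 9:00am after J starts 7:15am → overlap.
C: starts 9:45am at or after J ends 8:45am → clear.
D: starts 11:30am at or after J ends 8:45am → clear.
E: starts 12:45pm at or after J ends 8:45am → clear.
F: starts 3:00pm at or after J ends 8:45am → clear.
G: starts 4:45pm at or after J ends 8:45am → clear.
A: starts 5:00pm at or after J ends 8:45am → clear.
H: starts 6:00pm at or after J ends 8:45am → clear.
I: starts 7:45pm at or after J ends 8:45am → clear.
J overlaps B.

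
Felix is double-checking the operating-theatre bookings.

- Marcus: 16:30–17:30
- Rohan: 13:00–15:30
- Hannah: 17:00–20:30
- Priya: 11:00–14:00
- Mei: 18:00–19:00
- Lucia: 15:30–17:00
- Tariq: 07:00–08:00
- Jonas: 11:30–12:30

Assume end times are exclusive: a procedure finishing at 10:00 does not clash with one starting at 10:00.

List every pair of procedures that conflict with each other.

Hannah & Marcus, Hannah & Mei, Jonas & Priya, Lucia & Marcus, Priya & Rohan

Check each pair: they overlap iff neither finishes before the other starts.
Sorted by start: Tariq, Priya, Jonas, Rohan, Lucia, Marcus, Hannah, Mei.
Priya starts after Tariq ends, so Tariq has no further overlaps.
Jonas starts before Priya ends → Priya and Jonas overlap.
Rohan starts before Priya ends → Priya and Rohan overlap.
Lucia starts after Priya ends, so Priya has no further overlaps.
Rohan starts after Jonas ends, so Jonas has no further overlaps.
Lucia starts exactly when Rohan ends (back-to-back, no overlap), so Rohan has no further overlaps.
Marcus starts before Lucia ends → Lucia and Marcus overlap.
Hannah starts exactly when Lucia ends (back-to-back, no overlap), so Lucia has no further overlaps.
Hannah starts before Marcus ends → Marcus and Hannah overlap.
Mei starts after Marcus ends.
Mei starts before Hannah ends → Hannah and Mei overlap.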